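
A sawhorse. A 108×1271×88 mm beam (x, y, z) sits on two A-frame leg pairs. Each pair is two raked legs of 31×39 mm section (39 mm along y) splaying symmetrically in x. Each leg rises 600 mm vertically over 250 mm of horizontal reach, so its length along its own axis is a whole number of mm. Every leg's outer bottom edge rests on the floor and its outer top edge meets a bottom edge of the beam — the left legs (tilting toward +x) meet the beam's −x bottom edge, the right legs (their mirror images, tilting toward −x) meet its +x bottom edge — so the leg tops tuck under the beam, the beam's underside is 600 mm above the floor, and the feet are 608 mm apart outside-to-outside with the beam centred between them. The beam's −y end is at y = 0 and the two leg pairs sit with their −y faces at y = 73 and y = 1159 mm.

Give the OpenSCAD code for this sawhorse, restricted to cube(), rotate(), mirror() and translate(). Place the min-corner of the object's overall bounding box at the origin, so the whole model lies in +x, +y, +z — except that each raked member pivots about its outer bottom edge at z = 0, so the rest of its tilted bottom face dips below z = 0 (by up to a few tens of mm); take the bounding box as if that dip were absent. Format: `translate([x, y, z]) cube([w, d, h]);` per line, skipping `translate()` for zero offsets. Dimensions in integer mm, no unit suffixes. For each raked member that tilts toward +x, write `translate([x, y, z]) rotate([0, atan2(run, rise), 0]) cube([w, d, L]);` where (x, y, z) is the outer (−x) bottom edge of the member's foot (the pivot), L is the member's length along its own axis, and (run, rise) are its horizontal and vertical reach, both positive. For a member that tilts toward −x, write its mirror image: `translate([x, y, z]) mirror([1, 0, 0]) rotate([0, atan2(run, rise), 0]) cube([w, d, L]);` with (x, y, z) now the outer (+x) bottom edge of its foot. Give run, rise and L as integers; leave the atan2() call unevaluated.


translate([250, 0, 600]) cube([108, 1271, 88]);
translate([0, 73, 0]) rotate([0, atan2(250, 600), 0]) cube([31, 39, 650]);
translate([608, 73, 0]) mirror([1, 0, 0]) rotate([0, atan2(250, 600), 0]) cube([31, 39, 650]);
translate([0, 1159, 0]) rotate([0, atan2(250, 600), 0]) cube([31, 39, 650]);
translate([608, 1159, 0]) mirror([1, 0, 0]) rotate([0, atan2(250, 600), 0]) cube([31, 39, 650]);


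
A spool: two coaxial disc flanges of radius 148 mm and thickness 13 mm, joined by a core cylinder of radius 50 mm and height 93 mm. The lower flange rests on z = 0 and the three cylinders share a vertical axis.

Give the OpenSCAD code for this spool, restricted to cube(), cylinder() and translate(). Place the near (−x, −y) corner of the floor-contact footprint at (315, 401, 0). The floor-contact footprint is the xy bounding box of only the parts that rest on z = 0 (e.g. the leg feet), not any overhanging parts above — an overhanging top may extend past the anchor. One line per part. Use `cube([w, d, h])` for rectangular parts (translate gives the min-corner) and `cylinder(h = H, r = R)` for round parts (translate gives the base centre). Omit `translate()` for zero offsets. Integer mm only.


translate([463, 549, 0]) cylinder(h = 13, r = 148);
translate([463, 549, 13]) cylinder(h = 93, r = 50);
translate([463, 549, 106]) cylinder(h = 13, r = 148);


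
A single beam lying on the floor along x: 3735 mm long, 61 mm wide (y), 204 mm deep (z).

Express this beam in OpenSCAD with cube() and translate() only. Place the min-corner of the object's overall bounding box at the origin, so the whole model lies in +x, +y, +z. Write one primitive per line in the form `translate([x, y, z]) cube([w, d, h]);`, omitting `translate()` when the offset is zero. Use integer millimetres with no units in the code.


cube([3735, 61, 204]);


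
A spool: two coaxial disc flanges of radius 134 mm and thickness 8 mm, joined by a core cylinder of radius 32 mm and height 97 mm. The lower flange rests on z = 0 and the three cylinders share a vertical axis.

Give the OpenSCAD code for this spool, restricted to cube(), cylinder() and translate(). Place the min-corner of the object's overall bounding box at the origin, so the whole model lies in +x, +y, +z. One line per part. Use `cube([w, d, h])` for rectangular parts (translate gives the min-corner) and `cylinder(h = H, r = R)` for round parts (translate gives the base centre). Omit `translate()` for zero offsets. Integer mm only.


translate([134, 134, 0]) cylinder(h = 8, r = 134);
translate([134, 134, 8]) cylinder(h = 97, r = 32);
translate([134, 134, 105]) cylinder(h = 8, r = 134);


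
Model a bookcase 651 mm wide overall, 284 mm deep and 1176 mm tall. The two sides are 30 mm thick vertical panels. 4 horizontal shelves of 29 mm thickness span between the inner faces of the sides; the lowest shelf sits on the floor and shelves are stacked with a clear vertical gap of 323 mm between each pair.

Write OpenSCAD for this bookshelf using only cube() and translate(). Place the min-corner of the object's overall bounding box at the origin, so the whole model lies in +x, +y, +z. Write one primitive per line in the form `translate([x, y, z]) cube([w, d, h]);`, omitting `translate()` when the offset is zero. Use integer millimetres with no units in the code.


cube([30, 284, 1176]);
translate([621, 0, 0]) cube([30, 284, 1176]);
translate([30, 0, 0]) cube([591, 284, 29]);
translate([30, 0, 352]) cube([591, 284, 29]);
translate([30, 0, 704]) cube([591, 284, 29]);
translate([30, 0, 1056]) cube([591, 284, 29]);


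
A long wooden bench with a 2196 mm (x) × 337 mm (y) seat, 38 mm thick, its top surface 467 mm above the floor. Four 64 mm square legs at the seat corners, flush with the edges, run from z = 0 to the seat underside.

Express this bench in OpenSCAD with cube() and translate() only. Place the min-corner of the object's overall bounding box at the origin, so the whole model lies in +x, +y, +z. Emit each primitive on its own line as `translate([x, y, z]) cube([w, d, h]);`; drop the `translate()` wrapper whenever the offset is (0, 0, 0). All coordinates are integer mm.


translate([0, 0, 429]) cube([2196, 337, 38]);
cube([64, 64, 429]);
translate([0, 273, 0]) cube([64, 64, 429]);
translate([2132, 0, 0]) cube([64, 64, 429]);
translate([2132, 273, 0]) cube([64, 64, 429]);


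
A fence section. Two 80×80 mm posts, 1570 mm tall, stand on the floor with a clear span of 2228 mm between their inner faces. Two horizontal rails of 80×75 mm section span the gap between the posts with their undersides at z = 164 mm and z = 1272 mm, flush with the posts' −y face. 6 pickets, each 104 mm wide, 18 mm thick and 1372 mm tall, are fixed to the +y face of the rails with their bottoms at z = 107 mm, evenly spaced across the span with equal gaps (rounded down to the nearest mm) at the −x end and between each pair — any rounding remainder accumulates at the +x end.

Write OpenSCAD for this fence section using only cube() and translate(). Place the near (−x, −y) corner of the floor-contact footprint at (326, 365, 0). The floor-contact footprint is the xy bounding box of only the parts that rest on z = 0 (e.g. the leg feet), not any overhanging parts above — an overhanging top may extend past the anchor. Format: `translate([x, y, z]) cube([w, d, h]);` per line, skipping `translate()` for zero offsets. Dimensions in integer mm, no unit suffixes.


translate([326, 365, 0]) cube([80, 80, 1570]);
translate([2634, 365, 0]) cube([80, 80, 1570]);
translate([406, 365, 164]) cube([2228, 80, 75]);
translate([406, 365, 1272]) cube([2228, 80, 75]);
translate([635, 445, 107]) cube([104, 18, 1372]);
translate([968, 445, 107]) cube([104, 18, 1372]);
translate([1301, 445, 107]) cube([104, 18, 1372]);
translate([1634, 445, 107]) cube([104, 18, 1372]);
translate([1967, 445, 107]) cube([104, 18, 1372]);
translate([2300, 445, 107]) cube([104, 18, 1372]);


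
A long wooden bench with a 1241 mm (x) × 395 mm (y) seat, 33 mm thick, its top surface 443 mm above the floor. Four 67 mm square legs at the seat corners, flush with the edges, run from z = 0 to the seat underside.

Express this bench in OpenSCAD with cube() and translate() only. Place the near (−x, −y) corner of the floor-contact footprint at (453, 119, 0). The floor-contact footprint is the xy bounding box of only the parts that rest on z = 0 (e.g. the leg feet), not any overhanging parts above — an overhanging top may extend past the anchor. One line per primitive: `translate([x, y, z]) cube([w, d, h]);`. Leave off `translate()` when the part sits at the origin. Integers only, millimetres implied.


// leg_h = 443 − 33 = 410
translate([453, 119, 410]) cube([1241, 395, 33]);
translate([453, 119, 0]) cube([67, 67, 410]);
translate([453, 447, 0]) cube([67, 67, 410]);
translate([1627, 119, 0]) cube([67, 67, 410]);
translate([1627, 447, 0]) cube([67, 67, 410]);


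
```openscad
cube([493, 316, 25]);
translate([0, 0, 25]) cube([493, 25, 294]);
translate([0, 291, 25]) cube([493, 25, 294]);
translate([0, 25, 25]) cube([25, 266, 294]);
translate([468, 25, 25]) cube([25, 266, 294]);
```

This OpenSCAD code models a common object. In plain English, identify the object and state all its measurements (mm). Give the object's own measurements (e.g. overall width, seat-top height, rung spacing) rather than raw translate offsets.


An open-topped rectangular box: outside dimensions 493×316×319 mm, with a uniform wall and base thickness of 25 mm. The base is a full 493×316 slab on the floor; four walls sit on top of the base. The front and back walls (the −y and +y sides) span the full width; the two side walls fit between them.


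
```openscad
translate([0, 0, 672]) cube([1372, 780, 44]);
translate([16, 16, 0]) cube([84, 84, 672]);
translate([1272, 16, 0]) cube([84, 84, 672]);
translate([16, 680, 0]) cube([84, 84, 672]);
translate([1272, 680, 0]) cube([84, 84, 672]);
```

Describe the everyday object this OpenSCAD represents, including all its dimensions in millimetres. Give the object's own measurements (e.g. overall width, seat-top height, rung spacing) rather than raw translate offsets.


A table: top 1372 mm (x) × 780 mm (y), 44 mm thick, upper face at z = 716 mm, on four 84×84 mm square legs, each inset 16 mm from the nearest pair of top edges from z = 0 to the bottom of the top.


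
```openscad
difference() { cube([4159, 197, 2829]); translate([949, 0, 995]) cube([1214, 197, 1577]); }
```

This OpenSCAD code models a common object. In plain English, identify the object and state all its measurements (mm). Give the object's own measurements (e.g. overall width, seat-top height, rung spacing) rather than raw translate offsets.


A wall 4159 mm long (x), 197 mm thick (y), 2829 mm tall, with a rectangular window opening cut through it. The opening is 1214 mm wide and 1577 mm tall; its sill is at z = 995 mm and its near (−x) edge is 949 mm from the wall's −x end. The opening passes through the full wall thickness.


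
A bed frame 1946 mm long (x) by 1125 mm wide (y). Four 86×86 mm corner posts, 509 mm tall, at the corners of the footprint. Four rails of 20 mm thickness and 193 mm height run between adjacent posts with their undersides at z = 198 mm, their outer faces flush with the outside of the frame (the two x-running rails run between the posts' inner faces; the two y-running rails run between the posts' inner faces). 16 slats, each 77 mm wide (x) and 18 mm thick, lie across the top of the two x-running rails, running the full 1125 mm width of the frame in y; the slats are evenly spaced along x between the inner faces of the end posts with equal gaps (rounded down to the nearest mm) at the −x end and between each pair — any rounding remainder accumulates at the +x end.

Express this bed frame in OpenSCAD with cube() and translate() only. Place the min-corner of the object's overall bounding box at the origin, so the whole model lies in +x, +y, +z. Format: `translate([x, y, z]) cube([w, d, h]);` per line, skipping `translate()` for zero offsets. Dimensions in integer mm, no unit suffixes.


cube([86, 86, 509]);
translate([0, 1039, 0]) cube([86, 86, 509]);
translate([1860, 0, 0]) cube([86, 86, 509]);
translate([1860, 1039, 0]) cube([86, 86, 509]);
translate([86, 0, 198]) cube([1774, 20, 193]);
translate([86, 1105, 198]) cube([1774, 20, 193]);
translate([0, 86, 198]) cube([20, 953, 193]);
translate([1926, 86, 198]) cube([20, 953, 193]);
translate([117, 0, 391]) cube([77, 1125, 18]);
translate([225, 0, 391]) cube([77, 1125, 18]);
translate([333, 0, 391]) cube([77, 1125, 18]);
translate([441, 0, 391]) cube([77, 1125, 18]);
translate([549, 0, 391]) cube([77, 1125, 18]);
translate([657, 0, 391]) cube([77, 1125, 18]);
translate([765, 0, 391]) cube([77, 1125, 18]);
translate([873, 0, 391]) cube([77, 1125, 18]);
translate([981, 0, 391]) cube([77, 1125, 18]);
translate([1089, 0, 391]) cube([77, 1125, 18]);
translate([1197, 0, 391]) cube([77, 1125, 18]);
translate([1305, 0, 391]) cube([77, 1125, 18]);
translate([1413, 0, 391]) cube([77, 1125, 18]);
translate([1521, 0, 391]) cube([77, 1125, 18]);
translate([1629, 0, 391]) cube([77, 1125, 18]);
translate([1737, 0, 391]) cube([77, 1125, 18]);


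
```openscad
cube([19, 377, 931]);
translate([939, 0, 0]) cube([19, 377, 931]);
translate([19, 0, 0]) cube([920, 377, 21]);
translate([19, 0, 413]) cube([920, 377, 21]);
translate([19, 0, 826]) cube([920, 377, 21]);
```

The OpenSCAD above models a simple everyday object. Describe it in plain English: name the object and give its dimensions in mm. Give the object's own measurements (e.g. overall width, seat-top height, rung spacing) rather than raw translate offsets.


An open bookshelf. Two side panels, each 19 mm thick, 377 mm deep and 931 mm tall, stand 958 mm apart (outside-to-outside). Between them sit 3 shelves, each 21 mm thick and 377 mm deep, spanning the full gap between the sides. The bottom shelf rests on the floor (its underside at z = 0) and the clear gap between one shelf's top and the next shelf's underside is 392 mm.


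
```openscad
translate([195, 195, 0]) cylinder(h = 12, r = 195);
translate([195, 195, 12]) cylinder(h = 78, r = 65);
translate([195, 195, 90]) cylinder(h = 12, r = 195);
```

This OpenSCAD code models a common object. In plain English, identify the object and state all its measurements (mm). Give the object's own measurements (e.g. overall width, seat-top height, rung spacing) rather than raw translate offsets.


A spool: two coaxial disc flanges of radius 195 mm and thickness 12 mm, joined by a core cylinder of radius 65 mm and height 78 mm. The lower flange rests on z = 0 and the three cylinders share a vertical axis.


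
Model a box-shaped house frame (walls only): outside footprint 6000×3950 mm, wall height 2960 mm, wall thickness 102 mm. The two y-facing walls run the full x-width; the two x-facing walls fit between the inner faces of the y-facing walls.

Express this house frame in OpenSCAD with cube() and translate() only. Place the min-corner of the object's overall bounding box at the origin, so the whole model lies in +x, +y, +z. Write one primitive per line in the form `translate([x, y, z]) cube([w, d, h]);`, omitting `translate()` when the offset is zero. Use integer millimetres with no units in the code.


cube([6000, 102, 2960]);
translate([0, 3848, 0]) cube([6000, 102, 2960]);
translate([0, 102, 0]) cube([102, 3746, 2960]);
translate([5898, 102, 0]) cube([102, 3746, 2960]);


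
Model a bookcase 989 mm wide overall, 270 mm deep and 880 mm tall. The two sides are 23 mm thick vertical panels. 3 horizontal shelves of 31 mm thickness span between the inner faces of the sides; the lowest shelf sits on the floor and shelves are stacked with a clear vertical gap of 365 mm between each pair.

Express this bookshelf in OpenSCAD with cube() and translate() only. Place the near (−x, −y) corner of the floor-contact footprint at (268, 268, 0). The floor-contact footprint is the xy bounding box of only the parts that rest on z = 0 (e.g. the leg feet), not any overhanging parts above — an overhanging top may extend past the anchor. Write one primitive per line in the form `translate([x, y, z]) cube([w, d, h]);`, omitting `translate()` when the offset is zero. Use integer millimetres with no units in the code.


translate([268, 268, 0]) cube([23, 270, 880]);
translate([1234, 268, 0]) cube([23, 270, 880]);
translate([291, 268, 0]) cube([943, 270, 31]);
translate([291, 268, 396]) cube([943, 270, 31]);
translate([291, 268, 792]) cube([943, 270, 31]);


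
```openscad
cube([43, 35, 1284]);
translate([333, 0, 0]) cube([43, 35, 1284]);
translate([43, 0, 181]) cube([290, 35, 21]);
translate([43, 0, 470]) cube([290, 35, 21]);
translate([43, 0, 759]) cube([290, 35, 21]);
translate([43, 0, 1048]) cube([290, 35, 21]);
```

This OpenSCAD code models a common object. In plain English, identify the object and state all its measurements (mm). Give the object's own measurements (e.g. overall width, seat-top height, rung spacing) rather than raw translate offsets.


A straight ladder. Two 43×35 mm vertical rails, 1284 mm tall, stand 376 mm apart (outside-to-outside) with their front faces coplanar on the −y side. 4 rungs, each 35 mm deep and 21 mm tall, span between the inner faces of the rails, front faces flush with the rails. The lowest rung's underside is at z = 181 mm and rungs are spaced 289 mm apart (underside to underside).


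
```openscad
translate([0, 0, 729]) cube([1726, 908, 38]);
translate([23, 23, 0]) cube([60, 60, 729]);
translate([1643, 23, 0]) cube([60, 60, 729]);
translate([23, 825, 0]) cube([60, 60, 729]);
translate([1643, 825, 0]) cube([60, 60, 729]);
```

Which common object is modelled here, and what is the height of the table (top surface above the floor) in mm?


A table. The table height is 767 mm.

A 1726×908×38 slab sits at z = 729 on four 60 mm square posts — a table. The top surface is at 729 + 38 = 767 mm.


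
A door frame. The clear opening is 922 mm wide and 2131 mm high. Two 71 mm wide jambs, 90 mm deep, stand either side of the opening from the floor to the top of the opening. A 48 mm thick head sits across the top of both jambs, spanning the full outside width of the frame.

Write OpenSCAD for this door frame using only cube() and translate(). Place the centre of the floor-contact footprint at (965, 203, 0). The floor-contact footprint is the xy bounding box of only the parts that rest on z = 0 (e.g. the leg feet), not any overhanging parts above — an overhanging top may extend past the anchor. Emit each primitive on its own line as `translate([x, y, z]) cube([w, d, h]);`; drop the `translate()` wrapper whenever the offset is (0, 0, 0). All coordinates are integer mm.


translate([433, 158, 0]) cube([71, 90, 2131]);
translate([1426, 158, 0]) cube([71, 90, 2131]);
translate([433, 158, 2131]) cube([1064, 90, 48]);


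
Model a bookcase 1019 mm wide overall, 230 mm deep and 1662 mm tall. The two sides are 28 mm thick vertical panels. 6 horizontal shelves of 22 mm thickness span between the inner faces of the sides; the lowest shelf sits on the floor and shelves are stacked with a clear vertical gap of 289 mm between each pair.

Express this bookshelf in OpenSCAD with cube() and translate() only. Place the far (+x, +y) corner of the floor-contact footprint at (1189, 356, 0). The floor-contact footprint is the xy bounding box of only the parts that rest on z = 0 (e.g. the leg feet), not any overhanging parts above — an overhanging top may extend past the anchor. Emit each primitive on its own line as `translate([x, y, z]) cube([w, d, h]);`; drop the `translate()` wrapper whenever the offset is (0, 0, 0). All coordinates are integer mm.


translate([170, 126, 0]) cube([28, 230, 1662]);
translate([1161, 126, 0]) cube([28, 230, 1662]);
translate([198, 126, 0]) cube([963, 230, 22]);
translate([198, 126, 311]) cube([963, 230, 22]);
translate([198, 126, 622]) cube([963, 230, 22]);
translate([198, 126, 933]) cube([963, 230, 22]);
translate([198, 126, 1244]) cube([963, 230, 22]);
translate([198, 126, 1555]) cube([963, 230, 22]);


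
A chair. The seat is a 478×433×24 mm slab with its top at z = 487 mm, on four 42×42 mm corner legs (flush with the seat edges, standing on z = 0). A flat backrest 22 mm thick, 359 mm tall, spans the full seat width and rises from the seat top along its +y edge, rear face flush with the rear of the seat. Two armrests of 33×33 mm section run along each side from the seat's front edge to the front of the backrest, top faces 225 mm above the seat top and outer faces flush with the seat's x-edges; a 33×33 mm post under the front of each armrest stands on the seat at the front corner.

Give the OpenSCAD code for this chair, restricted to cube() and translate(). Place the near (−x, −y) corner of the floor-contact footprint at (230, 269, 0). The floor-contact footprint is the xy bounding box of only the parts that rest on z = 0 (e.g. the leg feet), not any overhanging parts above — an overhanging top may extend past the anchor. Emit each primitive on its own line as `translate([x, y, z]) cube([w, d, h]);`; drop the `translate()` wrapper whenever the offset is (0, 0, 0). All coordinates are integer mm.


translate([230, 269, 463]) cube([478, 433, 24]);
translate([230, 269, 0]) cube([42, 42, 463]);
translate([666, 269, 0]) cube([42, 42, 463]);
translate([230, 660, 0]) cube([42, 42, 463]);
translate([666, 660, 0]) cube([42, 42, 463]);
translate([230, 680, 487]) cube([478, 22, 359]);
translate([230, 269, 679]) cube([33, 411, 33]);
translate([675, 269, 679]) cube([33, 411, 33]);
translate([230, 269, 487]) cube([33, 33, 192]);
translate([675, 269, 487]) cube([33, 33, 192]);


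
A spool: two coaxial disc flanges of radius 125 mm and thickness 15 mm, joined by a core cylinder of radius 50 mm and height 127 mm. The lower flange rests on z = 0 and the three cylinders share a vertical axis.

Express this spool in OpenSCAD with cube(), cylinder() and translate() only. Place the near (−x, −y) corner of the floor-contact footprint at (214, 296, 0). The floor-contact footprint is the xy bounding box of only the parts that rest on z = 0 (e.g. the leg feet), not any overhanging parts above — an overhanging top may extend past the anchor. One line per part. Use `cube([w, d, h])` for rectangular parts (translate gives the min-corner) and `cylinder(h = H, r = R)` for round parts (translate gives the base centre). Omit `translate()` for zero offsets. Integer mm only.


translate([339, 421, 0]) cylinder(h = 15, r = 125);
translate([339, 421, 15]) cylinder(h = 127, r = 50);
translate([339, 421, 142]) cylinder(h = 15, r = 125);


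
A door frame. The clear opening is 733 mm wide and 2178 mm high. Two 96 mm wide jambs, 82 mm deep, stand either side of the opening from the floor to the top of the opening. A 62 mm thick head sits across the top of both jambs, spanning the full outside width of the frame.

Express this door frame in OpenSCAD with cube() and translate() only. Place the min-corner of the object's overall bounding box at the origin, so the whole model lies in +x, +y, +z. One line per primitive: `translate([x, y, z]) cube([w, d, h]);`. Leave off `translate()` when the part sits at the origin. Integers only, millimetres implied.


cube([96, 82, 2178]);
translate([829, 0, 0]) cube([96, 82, 2178]);
translate([0, 0, 2178]) cube([925, 82, 62]);


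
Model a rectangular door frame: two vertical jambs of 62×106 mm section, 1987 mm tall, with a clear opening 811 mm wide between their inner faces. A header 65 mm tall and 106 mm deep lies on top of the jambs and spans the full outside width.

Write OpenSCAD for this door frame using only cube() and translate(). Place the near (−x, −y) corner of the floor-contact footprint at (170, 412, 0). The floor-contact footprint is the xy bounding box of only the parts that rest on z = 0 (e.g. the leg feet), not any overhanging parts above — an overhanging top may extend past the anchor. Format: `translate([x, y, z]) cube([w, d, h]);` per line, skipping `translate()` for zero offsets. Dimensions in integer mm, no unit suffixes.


translate([170, 412, 0]) cube([62, 106, 1987]);
translate([1043, 412, 0]) cube([62, 106, 1987]);
translate([170, 412, 1987]) cube([935, 106, 65]);


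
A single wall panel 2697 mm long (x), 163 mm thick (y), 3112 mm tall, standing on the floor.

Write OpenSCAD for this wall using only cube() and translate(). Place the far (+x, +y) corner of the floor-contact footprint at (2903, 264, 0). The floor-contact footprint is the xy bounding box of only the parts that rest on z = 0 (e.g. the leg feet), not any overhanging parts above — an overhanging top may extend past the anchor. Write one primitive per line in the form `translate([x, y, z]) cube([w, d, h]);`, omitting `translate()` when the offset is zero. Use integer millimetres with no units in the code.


translate([206, 101, 0]) cube([2697, 163, 3112]);


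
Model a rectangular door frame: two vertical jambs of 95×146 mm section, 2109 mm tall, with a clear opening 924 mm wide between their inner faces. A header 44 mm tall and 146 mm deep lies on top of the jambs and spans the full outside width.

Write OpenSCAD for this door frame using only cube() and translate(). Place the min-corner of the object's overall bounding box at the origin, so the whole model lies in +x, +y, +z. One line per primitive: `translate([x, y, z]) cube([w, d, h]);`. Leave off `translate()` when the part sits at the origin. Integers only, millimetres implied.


cube([95, 146, 2109]);
translate([1019, 0, 0]) cube([95, 146, 2109]);
translate([0, 0, 2109]) cube([1114, 146, 44]);


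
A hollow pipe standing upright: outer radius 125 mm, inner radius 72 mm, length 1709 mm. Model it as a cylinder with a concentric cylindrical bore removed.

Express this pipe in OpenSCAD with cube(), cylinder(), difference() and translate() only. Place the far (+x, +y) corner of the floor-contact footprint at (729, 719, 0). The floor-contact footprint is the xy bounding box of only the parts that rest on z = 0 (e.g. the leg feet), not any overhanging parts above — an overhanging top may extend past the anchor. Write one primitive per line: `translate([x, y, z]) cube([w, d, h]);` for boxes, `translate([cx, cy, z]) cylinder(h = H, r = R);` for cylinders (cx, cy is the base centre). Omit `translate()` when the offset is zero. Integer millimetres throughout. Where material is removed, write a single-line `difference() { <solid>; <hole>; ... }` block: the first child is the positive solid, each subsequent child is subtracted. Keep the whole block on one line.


difference() { translate([604, 594, 0]) cylinder(h = 1709, r = 125); translate([604, 594, 0]) cylinder(h = 1709, r = 72); }


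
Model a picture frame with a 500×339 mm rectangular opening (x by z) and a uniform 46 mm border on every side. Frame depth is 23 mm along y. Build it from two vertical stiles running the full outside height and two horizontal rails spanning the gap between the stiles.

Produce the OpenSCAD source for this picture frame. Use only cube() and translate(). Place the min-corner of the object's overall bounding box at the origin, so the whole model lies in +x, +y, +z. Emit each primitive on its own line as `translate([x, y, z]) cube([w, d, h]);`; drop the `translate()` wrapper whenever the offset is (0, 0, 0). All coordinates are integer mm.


cube([46, 23, 431]);
translate([546, 0, 0]) cube([46, 23, 431]);
translate([46, 0, 0]) cube([500, 23, 46]);
translate([46, 0, 385]) cube([500, 23, 46]);


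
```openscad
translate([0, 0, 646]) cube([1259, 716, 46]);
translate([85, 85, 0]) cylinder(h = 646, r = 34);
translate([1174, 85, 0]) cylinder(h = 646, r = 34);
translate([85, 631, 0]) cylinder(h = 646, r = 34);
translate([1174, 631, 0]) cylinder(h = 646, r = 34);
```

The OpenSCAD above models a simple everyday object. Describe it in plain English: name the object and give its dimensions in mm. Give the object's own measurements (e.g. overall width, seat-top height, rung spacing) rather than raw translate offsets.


A table: top 1259 mm (x) × 716 mm (y), 46 mm thick, upper face at z = 692 mm, on four round legs of 68 mm diameter, each leg's bounding box inset 51 mm from the nearest pair of top edges from z = 0 to the bottom of the top.


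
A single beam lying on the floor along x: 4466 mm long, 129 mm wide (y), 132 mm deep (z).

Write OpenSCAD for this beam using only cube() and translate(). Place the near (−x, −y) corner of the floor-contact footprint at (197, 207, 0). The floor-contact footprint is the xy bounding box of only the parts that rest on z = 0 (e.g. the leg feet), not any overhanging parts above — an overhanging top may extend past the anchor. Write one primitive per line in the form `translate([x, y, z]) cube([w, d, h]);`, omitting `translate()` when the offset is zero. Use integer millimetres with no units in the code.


translate([197, 207, 0]) cube([4466, 129, 132]);


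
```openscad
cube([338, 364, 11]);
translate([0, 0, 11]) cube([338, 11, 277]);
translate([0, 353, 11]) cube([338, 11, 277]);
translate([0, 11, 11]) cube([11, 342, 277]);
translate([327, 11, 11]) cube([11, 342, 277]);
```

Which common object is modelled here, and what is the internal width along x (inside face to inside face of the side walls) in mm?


An open box. The internal width is 316 mm.

A 338×364 base slab with four walls standing on it — an open box. The base is 338 mm wide and the walls are 11 mm thick, so the internal width is 338 − 2 × 11 = 316 mm.


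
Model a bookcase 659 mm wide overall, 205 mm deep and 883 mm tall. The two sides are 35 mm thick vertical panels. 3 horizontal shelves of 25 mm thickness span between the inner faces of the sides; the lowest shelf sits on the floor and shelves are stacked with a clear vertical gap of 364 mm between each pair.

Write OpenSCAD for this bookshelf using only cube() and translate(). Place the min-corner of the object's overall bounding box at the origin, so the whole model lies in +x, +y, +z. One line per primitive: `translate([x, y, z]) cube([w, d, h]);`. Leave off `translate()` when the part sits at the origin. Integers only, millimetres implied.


cube([35, 205, 883]);
translate([624, 0, 0]) cube([35, 205, 883]);
translate([35, 0, 0]) cube([589, 205, 25]);
translate([35, 0, 389]) cube([589, 205, 25]);
translate([35, 0, 778]) cube([589, 205, 25]);


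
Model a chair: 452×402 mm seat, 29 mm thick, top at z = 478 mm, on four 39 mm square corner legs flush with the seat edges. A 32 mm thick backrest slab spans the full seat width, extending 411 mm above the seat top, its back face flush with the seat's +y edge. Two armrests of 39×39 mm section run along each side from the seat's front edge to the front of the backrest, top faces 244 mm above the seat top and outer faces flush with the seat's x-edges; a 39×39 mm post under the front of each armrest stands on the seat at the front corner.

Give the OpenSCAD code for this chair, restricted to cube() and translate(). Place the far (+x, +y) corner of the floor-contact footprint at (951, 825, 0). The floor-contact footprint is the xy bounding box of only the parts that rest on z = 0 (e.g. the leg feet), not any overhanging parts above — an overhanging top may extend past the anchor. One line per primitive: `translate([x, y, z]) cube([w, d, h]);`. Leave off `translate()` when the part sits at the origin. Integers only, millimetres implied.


translate([499, 423, 449]) cube([452, 402, 29]);
translate([499, 423, 0]) cube([39, 39, 449]);
translate([912, 423, 0]) cube([39, 39, 449]);
translate([499, 786, 0]) cube([39, 39, 449]);
translate([912, 786, 0]) cube([39, 39, 449]);
translate([499, 793, 478]) cube([452, 32, 411]);
translate([499, 423, 683]) cube([39, 370, 39]);
translate([912, 423, 683]) cube([39, 370, 39]);
translate([499, 423, 478]) cube([39, 39, 205]);
translate([912, 423, 478]) cube([39, 39, 205]);


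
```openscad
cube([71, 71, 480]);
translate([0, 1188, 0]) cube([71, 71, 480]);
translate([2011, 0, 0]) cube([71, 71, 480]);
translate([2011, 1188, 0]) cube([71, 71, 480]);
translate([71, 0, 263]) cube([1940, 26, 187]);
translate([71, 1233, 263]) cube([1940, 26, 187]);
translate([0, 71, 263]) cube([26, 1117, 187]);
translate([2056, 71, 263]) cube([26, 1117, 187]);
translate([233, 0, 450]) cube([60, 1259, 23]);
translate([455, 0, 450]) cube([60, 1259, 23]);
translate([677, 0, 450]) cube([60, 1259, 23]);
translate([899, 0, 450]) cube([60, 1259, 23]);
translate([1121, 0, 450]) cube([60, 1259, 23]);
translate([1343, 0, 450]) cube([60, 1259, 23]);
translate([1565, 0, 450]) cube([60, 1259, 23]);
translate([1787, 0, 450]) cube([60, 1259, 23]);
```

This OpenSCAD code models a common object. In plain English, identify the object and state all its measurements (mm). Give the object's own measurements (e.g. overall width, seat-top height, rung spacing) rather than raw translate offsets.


A bed frame 2082 mm long (x) by 1259 mm wide (y). Four 71×71 mm corner posts, 480 mm tall, at the corners of the footprint. Four rails of 26 mm thickness and 187 mm height run between adjacent posts with their undersides at z = 263 mm, their outer faces flush with the outside of the frame (the two x-running rails run between the posts' inner faces; the two y-running rails run between the posts' inner faces). 8 slats, each 60 mm wide (x) and 23 mm thick, lie across the top of the two x-running rails, running the full 1259 mm width of the frame in y; along x they sit between the end posts with a 162 mm gap after the −x posts and between neighbouring slats, leaving 164 mm before the +x posts.


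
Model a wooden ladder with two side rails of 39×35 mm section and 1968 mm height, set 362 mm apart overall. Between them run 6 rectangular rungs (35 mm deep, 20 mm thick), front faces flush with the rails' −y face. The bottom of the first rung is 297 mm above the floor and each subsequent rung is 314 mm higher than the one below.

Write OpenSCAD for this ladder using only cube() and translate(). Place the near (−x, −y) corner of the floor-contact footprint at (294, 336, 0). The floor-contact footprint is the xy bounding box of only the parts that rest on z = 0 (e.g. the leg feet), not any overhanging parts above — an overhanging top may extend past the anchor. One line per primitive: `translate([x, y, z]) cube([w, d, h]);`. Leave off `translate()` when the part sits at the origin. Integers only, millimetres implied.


translate([294, 336, 0]) cube([39, 35, 1968]);
translate([617, 336, 0]) cube([39, 35, 1968]);
translate([333, 336, 297]) cube([284, 35, 20]);
translate([333, 336, 611]) cube([284, 35, 20]);
translate([333, 336, 925]) cube([284, 35, 20]);
translate([333, 336, 1239]) cube([284, 35, 20]);
translate([333, 336, 1553]) cube([284, 35, 20]);
translate([333, 336, 1867]) cube([284, 35, 20]);


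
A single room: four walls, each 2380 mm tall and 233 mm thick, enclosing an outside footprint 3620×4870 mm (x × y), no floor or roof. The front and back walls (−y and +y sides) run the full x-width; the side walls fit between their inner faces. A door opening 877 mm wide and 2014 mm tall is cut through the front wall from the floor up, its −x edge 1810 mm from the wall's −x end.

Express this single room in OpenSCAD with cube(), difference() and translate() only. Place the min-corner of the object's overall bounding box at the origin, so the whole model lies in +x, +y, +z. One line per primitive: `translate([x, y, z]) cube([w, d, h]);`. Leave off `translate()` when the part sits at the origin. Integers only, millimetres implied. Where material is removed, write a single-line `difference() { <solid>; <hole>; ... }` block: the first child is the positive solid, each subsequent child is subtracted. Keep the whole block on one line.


difference() { cube([3620, 233, 2380]); translate([1810, 0, 0]) cube([877, 233, 2014]); }
translate([0, 4637, 0]) cube([3620, 233, 2380]);
translate([0, 233, 0]) cube([233, 4404, 2380]);
translate([3387, 233, 0]) cube([233, 4404, 2380]);


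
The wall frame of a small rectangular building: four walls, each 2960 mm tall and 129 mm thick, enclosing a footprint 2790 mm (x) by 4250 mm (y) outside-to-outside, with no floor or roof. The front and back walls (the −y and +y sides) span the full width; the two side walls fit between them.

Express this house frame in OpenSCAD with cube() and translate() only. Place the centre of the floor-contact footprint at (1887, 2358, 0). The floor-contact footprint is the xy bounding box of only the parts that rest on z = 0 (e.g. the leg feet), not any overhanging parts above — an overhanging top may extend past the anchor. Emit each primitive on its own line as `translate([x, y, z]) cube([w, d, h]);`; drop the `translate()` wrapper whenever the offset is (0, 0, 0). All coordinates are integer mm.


translate([492, 233, 0]) cube([2790, 129, 2960]);
translate([492, 4354, 0]) cube([2790, 129, 2960]);
translate([492, 362, 0]) cube([129, 3992, 2960]);
translate([3153, 362, 0]) cube([129, 3992, 2960]);


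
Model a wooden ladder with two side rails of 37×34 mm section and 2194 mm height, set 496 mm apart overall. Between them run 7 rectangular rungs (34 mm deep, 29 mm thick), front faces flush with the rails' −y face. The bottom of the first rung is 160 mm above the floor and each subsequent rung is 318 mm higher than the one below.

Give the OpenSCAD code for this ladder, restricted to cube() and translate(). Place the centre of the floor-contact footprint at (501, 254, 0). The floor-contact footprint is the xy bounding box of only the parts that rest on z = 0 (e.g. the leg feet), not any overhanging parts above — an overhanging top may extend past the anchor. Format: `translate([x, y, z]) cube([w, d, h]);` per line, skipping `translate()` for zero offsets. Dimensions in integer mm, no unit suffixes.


// rung span = 496 - 2*37 = 422
// rung[k] z = 160 + k*318
translate([253, 237, 0]) cube([37, 34, 2194]);
translate([712, 237, 0]) cube([37, 34, 2194]);
translate([290, 237, 160]) cube([422, 34, 29]);
translate([290, 237, 478]) cube([422, 34, 29]);
translate([290, 237, 796]) cube([422, 34, 29]);
translate([290, 237, 1114]) cube([422, 34, 29]);
translate([290, 237, 1432]) cube([422, 34, 29]);
translate([290, 237, 1750]) cube([422, 34, 29]);
translate([290, 237, 2068]) cube([422, 34, 29]);


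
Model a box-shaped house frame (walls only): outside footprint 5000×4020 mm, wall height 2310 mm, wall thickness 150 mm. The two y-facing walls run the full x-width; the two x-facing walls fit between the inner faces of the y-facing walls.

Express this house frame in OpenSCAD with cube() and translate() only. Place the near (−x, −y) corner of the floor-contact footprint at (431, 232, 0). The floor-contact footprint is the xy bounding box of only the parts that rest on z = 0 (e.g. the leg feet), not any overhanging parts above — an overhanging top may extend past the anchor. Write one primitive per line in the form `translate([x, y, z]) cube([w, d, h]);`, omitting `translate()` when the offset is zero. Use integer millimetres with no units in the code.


translate([431, 232, 0]) cube([5000, 150, 2310]);
translate([431, 4102, 0]) cube([5000, 150, 2310]);
translate([431, 382, 0]) cube([150, 3720, 2310]);
translate([5281, 382, 0]) cube([150, 3720, 2310]);


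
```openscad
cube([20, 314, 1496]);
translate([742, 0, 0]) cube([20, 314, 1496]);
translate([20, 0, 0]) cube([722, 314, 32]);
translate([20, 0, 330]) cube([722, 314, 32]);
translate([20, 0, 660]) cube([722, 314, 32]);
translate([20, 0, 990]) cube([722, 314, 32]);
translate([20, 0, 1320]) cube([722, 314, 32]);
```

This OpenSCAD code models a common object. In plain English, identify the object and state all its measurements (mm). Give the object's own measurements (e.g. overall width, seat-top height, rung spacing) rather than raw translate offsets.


An open bookshelf. Two side panels, each 20 mm thick, 314 mm deep and 1496 mm tall, stand 762 mm apart (outside-to-outside). Between them sit 5 shelves, each 32 mm thick and 314 mm deep, spanning the full gap between the sides. The bottom shelf rests on the floor (its underside at z = 0) and the clear gap between one shelf's top and the next shelf's underside is 298 mm.


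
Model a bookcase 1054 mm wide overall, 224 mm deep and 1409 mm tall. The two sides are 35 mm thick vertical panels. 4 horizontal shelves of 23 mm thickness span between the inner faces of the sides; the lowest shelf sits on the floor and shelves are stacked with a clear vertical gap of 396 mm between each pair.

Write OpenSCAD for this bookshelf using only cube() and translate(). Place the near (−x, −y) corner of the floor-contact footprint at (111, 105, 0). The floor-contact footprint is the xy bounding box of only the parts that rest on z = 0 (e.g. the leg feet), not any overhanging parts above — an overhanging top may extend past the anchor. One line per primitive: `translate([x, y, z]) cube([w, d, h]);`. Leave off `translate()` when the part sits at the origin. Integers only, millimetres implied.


translate([111, 105, 0]) cube([35, 224, 1409]);
translate([1130, 105, 0]) cube([35, 224, 1409]);
translate([146, 105, 0]) cube([984, 224, 23]);
translate([146, 105, 419]) cube([984, 224, 23]);
translate([146, 105, 838]) cube([984, 224, 23]);
translate([146, 105, 1257]) cube([984, 224, 23]);
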